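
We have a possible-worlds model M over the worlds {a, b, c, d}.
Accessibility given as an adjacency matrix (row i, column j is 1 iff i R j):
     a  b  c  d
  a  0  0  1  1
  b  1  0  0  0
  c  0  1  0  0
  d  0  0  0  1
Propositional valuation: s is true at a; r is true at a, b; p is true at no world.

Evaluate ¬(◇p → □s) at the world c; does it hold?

No

At c: ◇p → □s is true, so ¬(◇p → □s) is false.
  At c: ◇p is false, □s is false, so ◇p → □s is true.
    At c: ◇p requires p at some successor in {b}.
      At b: p is false.
    So ◇p is false at c.
    At c: □s requires s at every successor {b}.
      s fails at b, so □s is false at c.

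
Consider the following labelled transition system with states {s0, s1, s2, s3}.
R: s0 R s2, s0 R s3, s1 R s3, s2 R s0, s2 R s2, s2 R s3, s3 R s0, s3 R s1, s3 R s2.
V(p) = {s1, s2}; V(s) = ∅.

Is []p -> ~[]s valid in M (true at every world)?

Yes

Let φ = []p -> ~[]s. Evaluate φ at each world:
  s0 (successors {s2, s3}): φ is true.
  s1 (successors {s3}): φ is true.
  s2 (successors {s0, s2, s3}): φ is true.
  s3 (successors {s0, s1, s2}): φ is true.
For instance, at s3:
  At s3: []p is false, ~[]s is true, so []p -> ~[]s is true.
    At s3: []p requires p at every successor {s0, s1, s2}.
      p fails at s0, so []p is false at s3.
    At s3: []s is false, so ~[]s is true.
      At s3: []s requires s at every successor {s0, s1, s2}.
        s fails at s0, so []s is false at s3.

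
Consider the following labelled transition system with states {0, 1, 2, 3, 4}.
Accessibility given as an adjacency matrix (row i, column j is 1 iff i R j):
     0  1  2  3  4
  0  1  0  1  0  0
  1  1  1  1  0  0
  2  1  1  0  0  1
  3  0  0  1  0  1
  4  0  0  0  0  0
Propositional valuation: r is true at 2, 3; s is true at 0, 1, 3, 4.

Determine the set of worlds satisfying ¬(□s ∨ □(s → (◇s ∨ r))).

3

Let φ = ¬(□s ∨ □(s → (◇s ∨ r))). Evaluate φ at each world:
  0 (successors {0, 2}): φ is false.
  1 (successors {0, 1, 2}): φ is false.
  2 (successors {0, 1, 4}): φ is false.
  3 (successors {2, 4}): φ is true.
  4 (successors ∅): φ is false.
For instance, at 2:
  At 2: □s ∨ □(s → (◇s ∨ r)) is true, so ¬(□s ∨ □(s → (◇s ∨ r))) is false.
    At 2: □s is true, □(s → (◇s ∨ r)) is false, so □s ∨ □(s → (◇s ∨ r)) is true.
      At 2: □s requires s at every successor {0, 1, 4}.
        At 0: s is true.
        At 1: s is true.
        At 4: s is true.
      So □s is true at 2.
      At 2: □(s → (◇s ∨ r)) requires s → (◇s ∨ r) at every successor {0, 1, 4}.
        s → (◇s ∨ r) fails at 4, so □(s → (◇s ∨ r)) is false at 2.
Satisfying worlds: {3}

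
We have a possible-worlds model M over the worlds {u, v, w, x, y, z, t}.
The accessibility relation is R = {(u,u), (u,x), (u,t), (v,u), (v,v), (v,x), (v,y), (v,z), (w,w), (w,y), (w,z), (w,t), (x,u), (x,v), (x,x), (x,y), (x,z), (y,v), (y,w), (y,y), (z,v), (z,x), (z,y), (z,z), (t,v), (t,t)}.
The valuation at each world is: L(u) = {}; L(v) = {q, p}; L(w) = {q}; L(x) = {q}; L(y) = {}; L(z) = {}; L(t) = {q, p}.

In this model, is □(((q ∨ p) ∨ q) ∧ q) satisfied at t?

Yes

Recall that □ψ holds at a world iff ψ holds at every accessible world, and ◇ψ holds iff ψ holds at some accessible world.
At t: □(((q ∨ p) ∨ q) ∧ q) requires ((q ∨ p) ∨ q) ∧ q at every successor {v, t}.
  At v: ((q ∨ p) ∨ q) ∧ q is true.
  At t: ((q ∨ p) ∨ q) ∧ q is true.
So □(((q ∨ p) ∨ q) ∧ q) is true at t.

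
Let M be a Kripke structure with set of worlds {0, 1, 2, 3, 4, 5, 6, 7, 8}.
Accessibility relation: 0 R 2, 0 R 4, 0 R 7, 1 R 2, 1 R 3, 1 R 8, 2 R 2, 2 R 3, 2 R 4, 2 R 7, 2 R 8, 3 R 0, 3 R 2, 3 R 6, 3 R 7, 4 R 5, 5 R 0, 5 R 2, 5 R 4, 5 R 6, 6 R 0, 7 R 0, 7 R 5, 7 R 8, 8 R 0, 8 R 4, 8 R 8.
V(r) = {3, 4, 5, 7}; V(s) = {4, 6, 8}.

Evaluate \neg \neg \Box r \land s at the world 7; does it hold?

Recall that \Box ψ holds at a world iff ψ holds at every accessible world, and \Diamond ψ holds iff ψ holds at some accessible world.
At 7: \neg \neg \Box r is false, s is false, so \neg \neg \Box r \land s is false.
  At 7: \neg \Box r is true, so \neg \neg \Box r is false.
    At 7: \Box r is false, so \neg \Box r is true.
      At 7: \Box r requires r at every successor {0, 5, 8}.
        r fails at 0, so \Box r is false at 7.

No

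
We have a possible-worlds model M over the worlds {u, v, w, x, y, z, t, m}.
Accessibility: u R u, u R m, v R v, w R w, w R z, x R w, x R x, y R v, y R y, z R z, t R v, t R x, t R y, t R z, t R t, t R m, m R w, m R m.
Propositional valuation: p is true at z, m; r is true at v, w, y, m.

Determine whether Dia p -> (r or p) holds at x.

Yes

Recall that Dia ψ holds at a world iff ψ holds at some accessible world.
At x: Dia p is false, r or p is false, so Dia p -> (r or p) is true.
  At x: Dia p requires p at some successor in {w, x}.
    At w: p is false.
    At x: p is false.
  So Dia p is false at x.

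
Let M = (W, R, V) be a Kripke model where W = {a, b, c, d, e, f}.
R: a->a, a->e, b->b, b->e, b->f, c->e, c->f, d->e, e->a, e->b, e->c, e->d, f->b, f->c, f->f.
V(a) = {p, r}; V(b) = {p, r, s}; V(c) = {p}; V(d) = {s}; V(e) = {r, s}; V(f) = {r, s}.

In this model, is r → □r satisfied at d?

At d: r is false, □r is true, so r → □r is true.
  At d: □r requires r at every successor {e}.
    At e: r is true.
  So □r is true at d.

Yes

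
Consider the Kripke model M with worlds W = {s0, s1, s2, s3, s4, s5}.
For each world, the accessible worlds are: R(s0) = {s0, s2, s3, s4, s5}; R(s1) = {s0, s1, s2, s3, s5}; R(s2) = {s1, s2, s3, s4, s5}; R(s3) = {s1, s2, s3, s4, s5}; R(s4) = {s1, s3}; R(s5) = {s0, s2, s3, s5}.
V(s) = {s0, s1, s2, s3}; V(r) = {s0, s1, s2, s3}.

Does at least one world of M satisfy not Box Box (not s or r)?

No

Recall that Box ψ holds at a world iff ψ holds at every accessible world, and Dia ψ holds iff ψ holds at some accessible world.
Let φ = not Box Box (not s or r). Evaluate φ at each world:
  s0 (successors {s0, s2, s3, s4, s5}): φ is false.
  s1 (successors {s0, s1, s2, s3, s5}): φ is false.
  s2 (successors {s1, s2, s3, s4, s5}): φ is false.
  s3 (successors {s1, s2, s3, s4, s5}): φ is false.
  s4 (successors {s1, s3}): φ is false.
  s5 (successors {s0, s2, s3, s5}): φ is false.
For instance, at s2:
  At s2: Box Box (not s or r) is true, so not Box Box (not s or r) is false.
    At s2: Box Box (not s or r) requires Box (not s or r) at every successor {s1, s2, s3, s4, s5}.
      At s1: Box (not s or r) is true.
      At s2: Box (not s or r) is true.
      At s3: Box (not s or r) is true.
      At s4: Box (not s or r) is true.
      At s5: Box (not s or r) is true.
    So Box Box (not s or r) is true at s2.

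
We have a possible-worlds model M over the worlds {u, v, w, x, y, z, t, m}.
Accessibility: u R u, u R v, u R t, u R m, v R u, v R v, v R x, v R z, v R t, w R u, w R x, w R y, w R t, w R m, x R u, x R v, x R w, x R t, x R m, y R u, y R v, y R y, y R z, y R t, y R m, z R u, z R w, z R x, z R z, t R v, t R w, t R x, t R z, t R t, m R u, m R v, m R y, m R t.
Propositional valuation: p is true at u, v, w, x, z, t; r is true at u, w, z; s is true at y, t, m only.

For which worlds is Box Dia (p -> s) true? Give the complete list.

Let φ = Box Dia (p -> s). Evaluate φ at each world:
  u (successors {u, v, t, m}): φ is true.
  v (successors {u, v, x, z, t}): φ is false.
  w (successors {u, x, y, t, m}): φ is true.
  x (successors {u, v, w, t, m}): φ is true.
  y (successors {u, v, y, z, t, m}): φ is false.
  z (successors {u, w, x, z}): φ is false.
  t (successors {v, w, x, z, t}): φ is false.
  m (successors {u, v, y, t}): φ is true.
For instance, at u:
  At u: Box Dia (p -> s) requires Dia (p -> s) at every successor {u, v, t, m}.
    At u: Dia (p -> s) is true.
    At v: Dia (p -> s) is true.
    At t: Dia (p -> s) is true.
    At m: Dia (p -> s) is true.
  So Box Dia (p -> s) is true at u.
Satisfying worlds: {u, w, x, m}

u, w, x, m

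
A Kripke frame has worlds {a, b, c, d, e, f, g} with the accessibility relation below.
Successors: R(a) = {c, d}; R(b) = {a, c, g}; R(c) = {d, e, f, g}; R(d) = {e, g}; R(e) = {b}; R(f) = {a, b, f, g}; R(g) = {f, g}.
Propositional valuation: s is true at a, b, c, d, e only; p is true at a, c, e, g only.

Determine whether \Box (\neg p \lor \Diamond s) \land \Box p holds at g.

No

At g: \Box (\neg p \lor \Diamond s) is false, \Box p is false, so \Box (\neg p \lor \Diamond s) \land \Box p is false.
  At g: \Box (\neg p \lor \Diamond s) requires \neg p \lor \Diamond s at every successor {f, g}.
    \neg p \lor \Diamond s fails at g, so \Box (\neg p \lor \Diamond s) is false at g.
      At g: \neg p is false, \Diamond s is false, so \neg p \lor \Diamond s is false.
  At g: \Box p requires p at every successor {f, g}.
    p fails at f, so \Box p is false at g.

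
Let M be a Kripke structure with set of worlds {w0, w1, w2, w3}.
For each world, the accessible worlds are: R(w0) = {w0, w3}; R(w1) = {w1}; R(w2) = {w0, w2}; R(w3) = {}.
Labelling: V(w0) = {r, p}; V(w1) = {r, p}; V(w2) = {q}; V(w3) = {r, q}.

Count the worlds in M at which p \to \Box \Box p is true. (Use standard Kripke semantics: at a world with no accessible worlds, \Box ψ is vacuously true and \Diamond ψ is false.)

Let φ = p \to \Box \Box p. Evaluate φ at each world:
  w0 (successors {w0, w3}): φ is false.
  w1 (successors {w1}): φ is true.
  w2 (successors {w0, w2}): φ is true.
  w3 (successors ∅): φ is true.
For instance, at w2:
  At w2: p is false, \Box \Box p is false, so p \to \Box \Box p is true.
    At w2: \Box \Box p requires \Box p at every successor {w0, w2}.
      \Box p fails at w0, so \Box \Box p is false at w2.
Satisfying worlds: {w1, w2, w3}

3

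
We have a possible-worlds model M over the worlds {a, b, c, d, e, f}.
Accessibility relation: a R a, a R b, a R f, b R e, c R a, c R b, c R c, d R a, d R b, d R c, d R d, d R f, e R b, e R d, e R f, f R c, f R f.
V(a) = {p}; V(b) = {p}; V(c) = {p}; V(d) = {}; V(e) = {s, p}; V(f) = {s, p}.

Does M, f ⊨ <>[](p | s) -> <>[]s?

At f: <>[](p | s) is true, <>[]s is false, so <>[](p | s) -> <>[]s is false.
  At f: <>[](p | s) requires [](p | s) at some successor in {c, f}.
    [](p | s) holds at c, so <>[](p | s) is true at f.
      At c: [](p | s) requires p | s at every successor {a, b, c}.
        At a: p | s is true.
        At b: p | s is true.
        At c: p | s is true.
      So [](p | s) is true at c.
  At f: <>[]s requires []s at some successor in {c, f}.
    At c: []s is false.
    At f: []s is false.
  So <>[]s is false at f.

No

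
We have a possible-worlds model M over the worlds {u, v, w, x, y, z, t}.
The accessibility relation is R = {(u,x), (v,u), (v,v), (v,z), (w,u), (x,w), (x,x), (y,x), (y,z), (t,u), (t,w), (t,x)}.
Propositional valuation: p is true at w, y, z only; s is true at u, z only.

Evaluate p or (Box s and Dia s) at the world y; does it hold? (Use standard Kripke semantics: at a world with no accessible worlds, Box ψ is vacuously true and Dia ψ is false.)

At y: p is true, Box s and Dia s is false, so p or (Box s and Dia s) is true.
  At y: Box s is false, Dia s is true, so Box s and Dia s is false.
    At y: Box s requires s at every successor {x, z}.
      s fails at x, so Box s is false at y.
    At y: Dia s requires s at some successor in {x, z}.
      s holds at z, so Dia s is true at y.

Yes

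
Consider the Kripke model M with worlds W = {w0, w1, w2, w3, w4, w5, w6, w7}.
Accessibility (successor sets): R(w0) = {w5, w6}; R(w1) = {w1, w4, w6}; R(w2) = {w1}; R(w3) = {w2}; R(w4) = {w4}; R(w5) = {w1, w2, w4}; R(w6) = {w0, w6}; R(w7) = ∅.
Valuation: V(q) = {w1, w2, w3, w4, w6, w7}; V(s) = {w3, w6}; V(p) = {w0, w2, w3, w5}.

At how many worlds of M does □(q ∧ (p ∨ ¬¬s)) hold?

Let φ = □(q ∧ (p ∨ ¬¬s)). Evaluate φ at each world:
  w0 (successors {w5, w6}): φ is false.
  w1 (successors {w1, w4, w6}): φ is false.
  w2 (successors {w1}): φ is false.
  w3 (successors {w2}): φ is true.
  w4 (successors {w4}): φ is false.
  w5 (successors {w1, w2, w4}): φ is false.
  w6 (successors {w0, w6}): φ is false.
  w7 (successors ∅): φ is true.
For instance, at w6:
  At w6: □(q ∧ (p ∨ ¬¬s)) requires q ∧ (p ∨ ¬¬s) at every successor {w0, w6}.
    q ∧ (p ∨ ¬¬s) fails at w0, so □(q ∧ (p ∨ ¬¬s)) is false at w6.
Satisfying worlds: {w3, w7}

2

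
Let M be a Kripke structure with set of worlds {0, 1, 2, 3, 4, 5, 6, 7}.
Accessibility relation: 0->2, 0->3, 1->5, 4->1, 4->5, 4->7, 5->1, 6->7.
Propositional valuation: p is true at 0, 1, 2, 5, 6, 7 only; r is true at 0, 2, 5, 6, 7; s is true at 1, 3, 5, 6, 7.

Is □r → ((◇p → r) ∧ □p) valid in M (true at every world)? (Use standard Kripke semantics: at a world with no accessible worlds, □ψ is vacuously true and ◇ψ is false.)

No

Recall that □ψ holds at a world iff ψ holds at every accessible world, and ◇ψ holds iff ψ holds at some accessible world.
Let φ = □r → ((◇p → r) ∧ □p). Evaluate φ at each world:
  0 (successors {2, 3}): φ is true.
  1 (successors {5}): φ is false.
  2 (successors ∅): φ is true.
  3 (successors ∅): φ is true.
  4 (successors {1, 5, 7}): φ is true.
  5 (successors {1}): φ is true.
  6 (successors {7}): φ is true.
  7 (successors ∅): φ is true.
Detail at 1 (counterexample):
  At 1: □r is true, (◇p → r) ∧ □p is false, so □r → ((◇p → r) ∧ □p) is false.
    At 1: □r requires r at every successor {5}.
      At 5: r is true.
    So □r is true at 1.
    At 1: ◇p → r is false, □p is true, so (◇p → r) ∧ □p is false.
      At 1: ◇p is true, r is false, so ◇p → r is false.
      At 1: □p requires p at every successor {5}.
        At 5: p is true.
      So □p is true at 1.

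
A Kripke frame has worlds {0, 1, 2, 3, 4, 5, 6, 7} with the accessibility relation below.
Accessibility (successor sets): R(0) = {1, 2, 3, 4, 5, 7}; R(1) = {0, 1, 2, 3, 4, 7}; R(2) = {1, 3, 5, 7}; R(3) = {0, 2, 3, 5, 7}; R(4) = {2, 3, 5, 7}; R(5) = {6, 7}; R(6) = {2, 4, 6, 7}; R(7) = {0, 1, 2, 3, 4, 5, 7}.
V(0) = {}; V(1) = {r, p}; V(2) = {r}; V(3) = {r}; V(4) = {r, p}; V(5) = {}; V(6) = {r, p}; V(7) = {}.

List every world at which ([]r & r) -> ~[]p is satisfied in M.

Let φ = ([]r & r) -> ~[]p. Evaluate φ at each world:
  0 (successors {1, 2, 3, 4, 5, 7}): φ is true.
  1 (successors {0, 1, 2, 3, 4, 7}): φ is true.
  2 (successors {1, 3, 5, 7}): φ is true.
  3 (successors {0, 2, 3, 5, 7}): φ is true.
  4 (successors {2, 3, 5, 7}): φ is true.
  5 (successors {6, 7}): φ is true.
  6 (successors {2, 4, 6, 7}): φ is true.
  7 (successors {0, 1, 2, 3, 4, 5, 7}): φ is true.
For instance, at 7:
  At 7: []r & r is false, ~[]p is true, so ([]r & r) -> ~[]p is true.
    At 7: []r is false, r is false, so []r & r is false.
      At 7: []r requires r at every successor {0, 1, 2, 3, 4, 5, 7}.
        r fails at 0, so []r is false at 7.
    At 7: []p is false, so ~[]p is true.
      At 7: []p requires p at every successor {0, 1, 2, 3, 4, 5, 7}.
        p fails at 0, so []p is false at 7.
Satisfying worlds: {0, 1, 2, 3, 4, 5, 6, 7}

0, 1, 2, 3, 4, 5, 6, 7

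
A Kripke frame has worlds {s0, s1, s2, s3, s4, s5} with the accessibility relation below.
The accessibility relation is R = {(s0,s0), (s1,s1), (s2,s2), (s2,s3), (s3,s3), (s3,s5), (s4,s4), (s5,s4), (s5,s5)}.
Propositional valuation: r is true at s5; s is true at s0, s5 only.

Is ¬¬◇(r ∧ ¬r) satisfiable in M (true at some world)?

No

Let φ = ¬¬◇(r ∧ ¬r). Evaluate φ at each world:
  s0 (successors {s0}): φ is false.
  s1 (successors {s1}): φ is false.
  s2 (successors {s2, s3}): φ is false.
  s3 (successors {s3, s5}): φ is false.
  s4 (successors {s4}): φ is false.
  s5 (successors {s4, s5}): φ is false.
For instance, at s1:
  At s1: ¬◇(r ∧ ¬r) is true, so ¬¬◇(r ∧ ¬r) is false.
    At s1: ◇(r ∧ ¬r) is false, so ¬◇(r ∧ ¬r) is true.
      At s1: ◇(r ∧ ¬r) requires r ∧ ¬r at some successor in {s1}.
        At s1: r ∧ ¬r is false.
      So ◇(r ∧ ¬r) is false at s1.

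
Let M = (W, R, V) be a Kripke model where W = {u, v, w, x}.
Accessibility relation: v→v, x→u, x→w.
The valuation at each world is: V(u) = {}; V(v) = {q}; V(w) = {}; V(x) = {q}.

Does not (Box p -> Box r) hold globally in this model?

Let φ = not (Box p -> Box r). Evaluate φ at each world:
  u (successors ∅): φ is false.
  v (successors {v}): φ is false.
  w (successors ∅): φ is false.
  x (successors {u, w}): φ is false.
Detail at u (counterexample):
  At u: Box p -> Box r is true, so not (Box p -> Box r) is false.
    At u: Box p is true, Box r is true, so Box p -> Box r is true.
      At u: no accessible worlds, so Box p holds vacuously.
      At u: no accessible worlds, so Box r holds vacuously.

No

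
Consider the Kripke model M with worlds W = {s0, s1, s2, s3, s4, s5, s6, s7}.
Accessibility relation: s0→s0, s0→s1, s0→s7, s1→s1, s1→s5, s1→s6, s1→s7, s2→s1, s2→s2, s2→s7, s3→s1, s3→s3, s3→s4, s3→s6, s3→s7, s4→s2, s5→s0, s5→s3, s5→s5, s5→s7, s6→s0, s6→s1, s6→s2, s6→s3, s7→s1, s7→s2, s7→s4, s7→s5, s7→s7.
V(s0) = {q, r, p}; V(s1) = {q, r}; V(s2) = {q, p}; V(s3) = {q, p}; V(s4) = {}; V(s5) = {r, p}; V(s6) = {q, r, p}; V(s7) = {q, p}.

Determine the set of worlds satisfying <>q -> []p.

Recall that []ψ holds at a world iff ψ holds at every accessible world, and <>ψ holds iff ψ holds at some accessible world.
Let φ = <>q -> []p. Evaluate φ at each world:
  s0 (successors {s0, s1, s7}): φ is false.
  s1 (successors {s1, s5, s6, s7}): φ is false.
  s2 (successors {s1, s2, s7}): φ is false.
  s3 (successors {s1, s3, s4, s6, s7}): φ is false.
  s4 (successors {s2}): φ is true.
  s5 (successors {s0, s3, s5, s7}): φ is true.
  s6 (successors {s0, s1, s2, s3}): φ is false.
  s7 (successors {s1, s2, s4, s5, s7}): φ is false.
For instance, at s2:
  At s2: <>q is true, []p is false, so <>q -> []p is false.
    At s2: <>q requires q at some successor in {s1, s2, s7}.
      q holds at s1, so <>q is true at s2.
    At s2: []p requires p at every successor {s1, s2, s7}.
      p fails at s1, so []p is false at s2.
Satisfying worlds: {s4, s5}

s4, s5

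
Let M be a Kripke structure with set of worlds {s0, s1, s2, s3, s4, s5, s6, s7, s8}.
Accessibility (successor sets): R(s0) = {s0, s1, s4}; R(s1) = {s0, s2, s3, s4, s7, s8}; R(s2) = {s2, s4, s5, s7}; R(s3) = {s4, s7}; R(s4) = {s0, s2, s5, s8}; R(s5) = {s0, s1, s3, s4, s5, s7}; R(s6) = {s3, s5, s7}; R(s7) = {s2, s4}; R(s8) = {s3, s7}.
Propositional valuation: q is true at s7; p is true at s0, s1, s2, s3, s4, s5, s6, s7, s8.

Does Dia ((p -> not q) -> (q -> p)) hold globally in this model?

Let φ = Dia ((p -> not q) -> (q -> p)). Evaluate φ at each world:
  s0 (successors {s0, s1, s4}): φ is true.
  s1 (successors {s0, s2, s3, s4, s7, s8}): φ is true.
  s2 (successors {s2, s4, s5, s7}): φ is true.
  s3 (successors {s4, s7}): φ is true.
  s4 (successors {s0, s2, s5, s8}): φ is true.
  s5 (successors {s0, s1, s3, s4, s5, s7}): φ is true.
  s6 (successors {s3, s5, s7}): φ is true.
  s7 (successors {s2, s4}): φ is true.
  s8 (successors {s3, s7}): φ is true.
For instance, at s4:
  At s4: Dia ((p -> not q) -> (q -> p)) requires (p -> not q) -> (q -> p) at some successor in {s0, s2, s5, s8}.
    (p -> not q) -> (q -> p) holds at s0, so Dia ((p -> not q) -> (q -> p)) is true at s4.

Yes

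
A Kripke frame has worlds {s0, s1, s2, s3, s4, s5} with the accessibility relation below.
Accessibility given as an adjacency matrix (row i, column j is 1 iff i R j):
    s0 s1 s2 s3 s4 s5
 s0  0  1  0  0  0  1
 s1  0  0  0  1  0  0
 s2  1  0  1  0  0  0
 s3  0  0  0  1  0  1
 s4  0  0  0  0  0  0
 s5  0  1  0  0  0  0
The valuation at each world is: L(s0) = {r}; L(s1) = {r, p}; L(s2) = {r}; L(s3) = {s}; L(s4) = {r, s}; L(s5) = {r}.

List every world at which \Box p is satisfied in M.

s4, s5

Let φ = \Box p. Evaluate φ at each world:
  s0 (successors {s1, s5}): φ is false.
  s1 (successors {s3}): φ is false.
  s2 (successors {s0, s2}): φ is false.
  s3 (successors {s3, s5}): φ is false.
  s4 (successors ∅): φ is true.
  s5 (successors {s1}): φ is true.
For instance, at s3:
  At s3: \Box p requires p at every successor {s3, s5}.
    p fails at s3, so \Box p is false at s3.
Satisfying worlds: {s4, s5}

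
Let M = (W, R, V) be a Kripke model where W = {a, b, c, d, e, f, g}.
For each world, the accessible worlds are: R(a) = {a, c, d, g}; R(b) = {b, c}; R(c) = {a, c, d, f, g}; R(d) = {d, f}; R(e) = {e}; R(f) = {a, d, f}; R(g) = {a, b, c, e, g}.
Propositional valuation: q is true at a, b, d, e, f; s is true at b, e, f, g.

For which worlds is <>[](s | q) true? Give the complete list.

Let φ = <>[](s | q). Evaluate φ at each world:
  a (successors {a, c, d, g}): φ is true.
  b (successors {b, c}): φ is false.
  c (successors {a, c, d, f, g}): φ is true.
  d (successors {d, f}): φ is true.
  e (successors {e}): φ is true.
  f (successors {a, d, f}): φ is true.
  g (successors {a, b, c, e, g}): φ is true.
For instance, at b:
  At b: <>[](s | q) requires [](s | q) at some successor in {b, c}.
    At b: [](s | q) is false.
    At c: [](s | q) is false.
  So <>[](s | q) is false at b.
Satisfying worlds: {a, c, d, e, f, g}

a, c, d, e, f, g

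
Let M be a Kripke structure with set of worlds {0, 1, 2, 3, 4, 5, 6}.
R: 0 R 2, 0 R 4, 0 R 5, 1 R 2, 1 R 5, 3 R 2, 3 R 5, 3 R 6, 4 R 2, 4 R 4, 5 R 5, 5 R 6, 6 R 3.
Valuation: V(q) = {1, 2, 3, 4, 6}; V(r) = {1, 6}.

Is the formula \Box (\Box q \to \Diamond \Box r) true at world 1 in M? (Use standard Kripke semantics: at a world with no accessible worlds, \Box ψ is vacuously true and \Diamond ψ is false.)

No

Recall that \Box ψ holds at a world iff ψ holds at every accessible world, and \Diamond ψ holds iff ψ holds at some accessible world.
At 1: \Box (\Box q \to \Diamond \Box r) requires \Box q \to \Diamond \Box r at every successor {2, 5}.
  \Box q \to \Diamond \Box r fails at 2, so \Box (\Box q \to \Diamond \Box r) is false at 1.
    At 2: \Box q is true, \Diamond \Box r is false, so \Box q \to \Diamond \Box r is false.
      At 2: no accessible worlds, so \Box q holds vacuously.
      At 2: no accessible worlds, so \Diamond \Box r is false.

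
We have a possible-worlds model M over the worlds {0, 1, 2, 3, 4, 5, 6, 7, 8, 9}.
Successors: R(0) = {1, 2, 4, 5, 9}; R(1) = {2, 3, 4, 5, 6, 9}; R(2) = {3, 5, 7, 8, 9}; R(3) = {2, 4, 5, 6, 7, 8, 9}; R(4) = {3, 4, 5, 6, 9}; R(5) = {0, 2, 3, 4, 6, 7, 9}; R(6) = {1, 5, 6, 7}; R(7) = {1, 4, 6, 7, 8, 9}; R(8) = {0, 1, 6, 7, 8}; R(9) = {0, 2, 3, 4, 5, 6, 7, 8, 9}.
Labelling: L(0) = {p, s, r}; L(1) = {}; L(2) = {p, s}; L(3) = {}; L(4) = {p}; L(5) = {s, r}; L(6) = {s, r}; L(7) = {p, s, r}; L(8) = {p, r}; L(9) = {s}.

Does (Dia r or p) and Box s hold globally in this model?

Let φ = (Dia r or p) and Box s. Evaluate φ at each world:
  0 (successors {1, 2, 4, 5, 9}): φ is false.
  1 (successors {2, 3, 4, 5, 6, 9}): φ is false.
  2 (successors {3, 5, 7, 8, 9}): φ is false.
  3 (successors {2, 4, 5, 6, 7, 8, 9}): φ is false.
  4 (successors {3, 4, 5, 6, 9}): φ is false.
  5 (successors {0, 2, 3, 4, 6, 7, 9}): φ is false.
  6 (successors {1, 5, 6, 7}): φ is false.
  7 (successors {1, 4, 6, 7, 8, 9}): φ is false.
  8 (successors {0, 1, 6, 7, 8}): φ is false.
  9 (successors {0, 2, 3, 4, 5, 6, 7, 8, 9}): φ is false.
Detail at 0 (counterexample):
  At 0: Dia r or p is true, Box s is false, so (Dia r or p) and Box s is false.
    At 0: Dia r is true, p is true, so Dia r or p is true.
      At 0: Dia r requires r at some successor in {1, 2, 4, 5, 9}.
        r holds at 5, so Dia r is true at 0.
    At 0: Box s requires s at every successor {1, 2, 4, 5, 9}.
      s fails at 1, so Box s is false at 0.

No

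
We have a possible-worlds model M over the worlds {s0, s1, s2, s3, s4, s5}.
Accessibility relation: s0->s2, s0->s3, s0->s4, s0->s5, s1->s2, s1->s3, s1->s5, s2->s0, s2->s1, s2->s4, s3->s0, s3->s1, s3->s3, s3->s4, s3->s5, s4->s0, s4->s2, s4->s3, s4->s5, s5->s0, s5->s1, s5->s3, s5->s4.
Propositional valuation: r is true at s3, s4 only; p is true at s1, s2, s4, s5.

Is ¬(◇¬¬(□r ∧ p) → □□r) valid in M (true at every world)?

Recall that □ψ holds at a world iff ψ holds at every accessible world, and ◇ψ holds iff ψ holds at some accessible world.
Let φ = ¬(◇¬¬(□r ∧ p) → □□r). Evaluate φ at each world:
  s0 (successors {s2, s3, s4, s5}): φ is false.
  s1 (successors {s2, s3, s5}): φ is false.
  s2 (successors {s0, s1, s4}): φ is false.
  s3 (successors {s0, s1, s3, s4, s5}): φ is false.
  s4 (successors {s0, s2, s3, s5}): φ is false.
  s5 (successors {s0, s1, s3, s4}): φ is false.
Detail at s0 (counterexample):
  At s0: ◇¬¬(□r ∧ p) → □□r is true, so ¬(◇¬¬(□r ∧ p) → □□r) is false.
    At s0: ◇¬¬(□r ∧ p) is false, □□r is false, so ◇¬¬(□r ∧ p) → □□r is true.
      At s0: ◇¬¬(□r ∧ p) requires ¬¬(□r ∧ p) at some successor in {s2, s3, s4, s5}.
        At s2: ¬¬(□r ∧ p) is false.
        At s3: ¬¬(□r ∧ p) is false.
        At s4: ¬¬(□r ∧ p) is false.
        At s5: ¬¬(□r ∧ p) is false.
      So ◇¬¬(□r ∧ p) is false at s0.
      At s0: □□r requires □r at every successor {s2, s3, s4, s5}.
        □r fails at s2, so □□r is false at s0.

No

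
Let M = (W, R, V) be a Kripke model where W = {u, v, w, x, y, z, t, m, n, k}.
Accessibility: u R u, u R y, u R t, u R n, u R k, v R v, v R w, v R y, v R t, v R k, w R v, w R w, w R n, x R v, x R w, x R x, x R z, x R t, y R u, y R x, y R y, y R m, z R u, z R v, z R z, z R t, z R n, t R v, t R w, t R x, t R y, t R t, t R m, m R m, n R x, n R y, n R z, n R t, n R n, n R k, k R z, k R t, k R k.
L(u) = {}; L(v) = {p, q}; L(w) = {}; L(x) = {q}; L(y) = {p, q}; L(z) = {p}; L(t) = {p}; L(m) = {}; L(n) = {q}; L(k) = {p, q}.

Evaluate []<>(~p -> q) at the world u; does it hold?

Yes

At u: []<>(~p -> q) requires <>(~p -> q) at every successor {u, y, t, n, k}.
  At u: <>(~p -> q) is true.
  At y: <>(~p -> q) is true.
  At t: <>(~p -> q) is true.
  At n: <>(~p -> q) is true.
  At k: <>(~p -> q) is true.
So []<>(~p -> q) is true at u.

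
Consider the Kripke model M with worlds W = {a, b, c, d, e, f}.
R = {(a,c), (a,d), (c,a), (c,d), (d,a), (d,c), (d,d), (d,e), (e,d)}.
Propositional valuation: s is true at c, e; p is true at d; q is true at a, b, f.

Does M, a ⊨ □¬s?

At a: □¬s requires ¬s at every successor {c, d}.
  ¬s fails at c, so □¬s is false at a.

No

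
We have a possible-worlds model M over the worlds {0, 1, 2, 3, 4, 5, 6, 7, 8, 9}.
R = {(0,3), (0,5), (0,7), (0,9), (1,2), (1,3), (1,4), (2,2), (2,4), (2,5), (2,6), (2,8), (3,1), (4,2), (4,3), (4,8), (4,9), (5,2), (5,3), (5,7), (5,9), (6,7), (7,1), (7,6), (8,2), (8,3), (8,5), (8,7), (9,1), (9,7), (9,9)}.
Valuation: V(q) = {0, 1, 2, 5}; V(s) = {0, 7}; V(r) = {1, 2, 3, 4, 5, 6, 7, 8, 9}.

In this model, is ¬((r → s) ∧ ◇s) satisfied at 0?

Recall that ◇ψ holds at a world iff ψ holds at some accessible world.
At 0: (r → s) ∧ ◇s is true, so ¬((r → s) ∧ ◇s) is false.
  At 0: r → s is true, ◇s is true, so (r → s) ∧ ◇s is true.
    At 0: ◇s requires s at some successor in {3, 5, 7, 9}.
      s holds at 7, so ◇s is true at 0.

No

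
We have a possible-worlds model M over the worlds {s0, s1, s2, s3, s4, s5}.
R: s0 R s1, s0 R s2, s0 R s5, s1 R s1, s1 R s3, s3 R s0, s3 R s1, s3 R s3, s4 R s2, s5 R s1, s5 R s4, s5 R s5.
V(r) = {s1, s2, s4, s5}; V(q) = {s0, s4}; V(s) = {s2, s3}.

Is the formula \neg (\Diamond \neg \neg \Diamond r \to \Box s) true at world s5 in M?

Recall that \Box ψ holds at a world iff ψ holds at every accessible world, and \Diamond ψ holds iff ψ holds at some accessible world.
At s5: \Diamond \neg \neg \Diamond r \to \Box s is false, so \neg (\Diamond \neg \neg \Diamond r \to \Box s) is true.
  At s5: \Diamond \neg \neg \Diamond r is true, \Box s is false, so \Diamond \neg \neg \Diamond r \to \Box s is false.
    At s5: \Diamond \neg \neg \Diamond r requires \neg \neg \Diamond r at some successor in {s1, s4, s5}.
      \neg \neg \Diamond r holds at s1, so \Diamond \neg \neg \Diamond r is true at s5.
    At s5: \Box s requires s at every successor {s1, s4, s5}.
      s fails at s1, so \Box s is false at s5.

Yes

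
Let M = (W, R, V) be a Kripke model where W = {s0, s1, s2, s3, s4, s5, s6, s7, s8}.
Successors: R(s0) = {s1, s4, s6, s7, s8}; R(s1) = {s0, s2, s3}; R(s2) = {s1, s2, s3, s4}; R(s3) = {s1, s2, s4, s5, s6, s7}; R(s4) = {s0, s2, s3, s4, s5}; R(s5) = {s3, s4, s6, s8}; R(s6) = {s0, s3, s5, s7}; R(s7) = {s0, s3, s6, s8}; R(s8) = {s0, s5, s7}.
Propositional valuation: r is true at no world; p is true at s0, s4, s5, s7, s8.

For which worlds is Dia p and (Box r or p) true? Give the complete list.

s0, s4, s5, s7, s8

Recall that Box ψ holds at a world iff ψ holds at every accessible world, and Dia ψ holds iff ψ holds at some accessible world.
Let φ = Dia p and (Box r or p). Evaluate φ at each world:
  s0 (successors {s1, s4, s6, s7, s8}): φ is true.
  s1 (successors {s0, s2, s3}): φ is false.
  s2 (successors {s1, s2, s3, s4}): φ is false.
  s3 (successors {s1, s2, s4, s5, s6, s7}): φ is false.
  s4 (successors {s0, s2, s3, s4, s5}): φ is true.
  s5 (successors {s3, s4, s6, s8}): φ is true.
  s6 (successors {s0, s3, s5, s7}): φ is false.
  s7 (successors {s0, s3, s6, s8}): φ is true.
  s8 (successors {s0, s5, s7}): φ is true.
For instance, at s7:
  At s7: Dia p is true, Box r or p is true, so Dia p and (Box r or p) is true.
    At s7: Dia p requires p at some successor in {s0, s3, s6, s8}.
      p holds at s0, so Dia p is true at s7.
    At s7: Box r is false, p is true, so Box r or p is true.
      At s7: Box r requires r at every successor {s0, s3, s6, s8}.
        r fails at s0, so Box r is false at s7.
Satisfying worlds: {s0, s4, s5, s7, s8}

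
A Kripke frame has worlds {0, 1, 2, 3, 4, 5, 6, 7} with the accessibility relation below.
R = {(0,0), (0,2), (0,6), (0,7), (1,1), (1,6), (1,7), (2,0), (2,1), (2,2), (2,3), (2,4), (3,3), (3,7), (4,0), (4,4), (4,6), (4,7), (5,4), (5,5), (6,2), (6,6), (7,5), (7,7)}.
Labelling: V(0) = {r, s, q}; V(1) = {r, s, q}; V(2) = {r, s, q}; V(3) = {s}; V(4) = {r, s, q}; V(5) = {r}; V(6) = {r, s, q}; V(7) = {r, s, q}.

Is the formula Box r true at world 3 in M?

No

At 3: Box r requires r at every successor {3, 7}.
  r fails at 3, so Box r is false at 3.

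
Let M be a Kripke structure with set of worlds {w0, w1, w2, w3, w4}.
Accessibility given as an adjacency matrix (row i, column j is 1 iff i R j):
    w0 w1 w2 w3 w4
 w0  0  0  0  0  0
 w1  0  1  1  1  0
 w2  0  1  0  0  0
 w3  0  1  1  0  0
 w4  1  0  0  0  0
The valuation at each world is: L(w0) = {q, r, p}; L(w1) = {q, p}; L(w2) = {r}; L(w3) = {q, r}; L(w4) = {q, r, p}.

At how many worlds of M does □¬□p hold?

2

Recall that □ψ holds at a world iff ψ holds at every accessible world, and ◇ψ holds iff ψ holds at some accessible world.
Let φ = □¬□p. Evaluate φ at each world:
  w0 (successors ∅): φ is true.
  w1 (successors {w1, w2, w3}): φ is false.
  w2 (successors {w1}): φ is true.
  w3 (successors {w1, w2}): φ is false.
  w4 (successors {w0}): φ is false.
For instance, at w4:
  At w4: □¬□p requires ¬□p at every successor {w0}.
    ¬□p fails at w0, so □¬□p is false at w4.
      At w0: □p is true, so ¬□p is false.
Satisfying worlds: {w0, w2}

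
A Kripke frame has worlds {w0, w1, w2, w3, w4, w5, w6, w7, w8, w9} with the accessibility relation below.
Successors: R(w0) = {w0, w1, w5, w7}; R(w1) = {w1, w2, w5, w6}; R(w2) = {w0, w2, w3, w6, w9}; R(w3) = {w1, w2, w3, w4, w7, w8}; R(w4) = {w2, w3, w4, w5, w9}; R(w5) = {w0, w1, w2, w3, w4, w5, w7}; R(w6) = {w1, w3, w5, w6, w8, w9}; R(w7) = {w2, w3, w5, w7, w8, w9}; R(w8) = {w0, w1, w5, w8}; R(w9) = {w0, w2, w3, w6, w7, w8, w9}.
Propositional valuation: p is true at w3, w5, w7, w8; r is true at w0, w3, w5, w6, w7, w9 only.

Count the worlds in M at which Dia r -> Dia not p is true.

10

Let φ = Dia r -> Dia not p. Evaluate φ at each world:
  w0 (successors {w0, w1, w5, w7}): φ is true.
  w1 (successors {w1, w2, w5, w6}): φ is true.
  w2 (successors {w0, w2, w3, w6, w9}): φ is true.
  w3 (successors {w1, w2, w3, w4, w7, w8}): φ is true.
  w4 (successors {w2, w3, w4, w5, w9}): φ is true.
  w5 (successors {w0, w1, w2, w3, w4, w5, w7}): φ is true.
  w6 (successors {w1, w3, w5, w6, w8, w9}): φ is true.
  w7 (successors {w2, w3, w5, w7, w8, w9}): φ is true.
  w8 (successors {w0, w1, w5, w8}): φ is true.
  w9 (successors {w0, w2, w3, w6, w7, w8, w9}): φ is true.
For instance, at w7:
  At w7: Dia r is true, Dia not p is true, so Dia r -> Dia not p is true.
    At w7: Dia r requires r at some successor in {w2, w3, w5, w7, w8, w9}.
      r holds at w3, so Dia r is true at w7.
    At w7: Dia not p requires not p at some successor in {w2, w3, w5, w7, w8, w9}.
      not p holds at w2, so Dia not p is true at w7.
Satisfying worlds: {w0, w1, w2, w3, w4, w5, w6, w7, w8, w9}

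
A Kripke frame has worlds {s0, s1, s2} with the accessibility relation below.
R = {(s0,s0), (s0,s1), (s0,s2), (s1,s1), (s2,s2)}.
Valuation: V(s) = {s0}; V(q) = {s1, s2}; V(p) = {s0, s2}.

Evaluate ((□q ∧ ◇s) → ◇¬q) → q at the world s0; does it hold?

At s0: (□q ∧ ◇s) → ◇¬q is true, q is false, so ((□q ∧ ◇s) → ◇¬q) → q is false.
  At s0: □q ∧ ◇s is false, ◇¬q is true, so (□q ∧ ◇s) → ◇¬q is true.
    At s0: □q is false, ◇s is true, so □q ∧ ◇s is false.
      At s0: □q requires q at every successor {s0, s1, s2}.
        q fails at s0, so □q is false at s0.
      At s0: ◇s requires s at some successor in {s0, s1, s2}.
        s holds at s0, so ◇s is true at s0.
    At s0: ◇¬q requires ¬q at some successor in {s0, s1, s2}.
      ¬q holds at s0, so ◇¬q is true at s0.

No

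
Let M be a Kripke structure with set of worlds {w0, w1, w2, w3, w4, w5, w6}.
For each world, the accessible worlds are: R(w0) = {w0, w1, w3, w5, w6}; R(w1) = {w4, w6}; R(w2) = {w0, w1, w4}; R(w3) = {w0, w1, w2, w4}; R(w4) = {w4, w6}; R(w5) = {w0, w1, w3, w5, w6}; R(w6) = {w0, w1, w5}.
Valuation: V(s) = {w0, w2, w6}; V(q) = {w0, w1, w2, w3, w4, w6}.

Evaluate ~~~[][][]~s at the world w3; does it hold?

Yes

At w3: ~~[][][]~s is false, so ~~~[][][]~s is true.
  At w3: ~[][][]~s is true, so ~~[][][]~s is false.
    At w3: [][][]~s is false, so ~[][][]~s is true.
      At w3: [][][]~s requires [][]~s at every successor {w0, w1, w2, w4}.
        [][]~s fails at w0, so [][][]~s is false at w3.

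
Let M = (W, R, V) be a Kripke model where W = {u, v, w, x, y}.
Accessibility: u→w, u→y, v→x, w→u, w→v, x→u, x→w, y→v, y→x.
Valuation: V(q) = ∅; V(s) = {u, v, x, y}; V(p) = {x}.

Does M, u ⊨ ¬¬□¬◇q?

Recall that □ψ holds at a world iff ψ holds at every accessible world, and ◇ψ holds iff ψ holds at some accessible world.
At u: ¬□¬◇q is false, so ¬¬□¬◇q is true.
  At u: □¬◇q is true, so ¬□¬◇q is false.
    At u: □¬◇q requires ¬◇q at every successor {w, y}.
      At w: ¬◇q is true.
      At y: ¬◇q is true.
    So □¬◇q is true at u.

Yes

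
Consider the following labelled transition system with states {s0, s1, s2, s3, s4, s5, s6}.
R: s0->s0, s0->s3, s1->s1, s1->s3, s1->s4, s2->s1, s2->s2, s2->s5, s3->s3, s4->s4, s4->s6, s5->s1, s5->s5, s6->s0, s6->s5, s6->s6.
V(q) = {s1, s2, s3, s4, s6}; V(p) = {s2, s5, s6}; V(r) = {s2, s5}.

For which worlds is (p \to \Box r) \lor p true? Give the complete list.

Recall that \Box ψ holds at a world iff ψ holds at every accessible world, and \Diamond ψ holds iff ψ holds at some accessible world.
Let φ = (p \to \Box r) \lor p. Evaluate φ at each world:
  s0 (successors {s0, s3}): φ is true.
  s1 (successors {s1, s3, s4}): φ is true.
  s2 (successors {s1, s2, s5}): φ is true.
  s3 (successors {s3}): φ is true.
  s4 (successors {s4, s6}): φ is true.
  s5 (successors {s1, s5}): φ is true.
  s6 (successors {s0, s5, s6}): φ is true.
For instance, at s3:
  At s3: p \to \Box r is true, p is false, so (p \to \Box r) \lor p is true.
    At s3: p is false, \Box r is false, so p \to \Box r is true.
      At s3: \Box r requires r at every successor {s3}.
        r fails at s3, so \Box r is false at s3.
Satisfying worlds: {s0, s1, s2, s3, s4, s5, s6}

s0, s1, s2, s3, s4, s5, s6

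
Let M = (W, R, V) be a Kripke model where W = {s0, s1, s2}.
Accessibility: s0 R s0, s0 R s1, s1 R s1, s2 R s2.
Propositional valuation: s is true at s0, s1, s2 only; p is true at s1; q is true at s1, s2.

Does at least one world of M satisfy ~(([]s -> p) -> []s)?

No

Recall that []ψ holds at a world iff ψ holds at every accessible world, and <>ψ holds iff ψ holds at some accessible world.
Let φ = ~(([]s -> p) -> []s). Evaluate φ at each world:
  s0 (successors {s0, s1}): φ is false.
  s1 (successors {s1}): φ is false.
  s2 (successors {s2}): φ is false.
For instance, at s2:
  At s2: ([]s -> p) -> []s is true, so ~(([]s -> p) -> []s) is false.
    At s2: []s -> p is false, []s is true, so ([]s -> p) -> []s is true.
      At s2: []s is true, p is false, so []s -> p is false.
      At s2: []s requires s at every successor {s2}.
        At s2: s is true.
      So []s is true at s2.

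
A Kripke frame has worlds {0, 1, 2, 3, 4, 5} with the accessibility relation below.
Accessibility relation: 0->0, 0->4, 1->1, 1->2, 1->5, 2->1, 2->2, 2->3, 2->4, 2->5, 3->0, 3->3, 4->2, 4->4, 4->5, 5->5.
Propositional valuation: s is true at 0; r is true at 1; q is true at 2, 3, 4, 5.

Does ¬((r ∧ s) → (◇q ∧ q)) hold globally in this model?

Let φ = ¬((r ∧ s) → (◇q ∧ q)). Evaluate φ at each world:
  0 (successors {0, 4}): φ is false.
  1 (successors {1, 2, 5}): φ is false.
  2 (successors {1, 2, 3, 4, 5}): φ is false.
  3 (successors {0, 3}): φ is false.
  4 (successors {2, 4, 5}): φ is false.
  5 (successors {5}): φ is false.
Detail at 0 (counterexample):
  At 0: (r ∧ s) → (◇q ∧ q) is true, so ¬((r ∧ s) → (◇q ∧ q)) is false.
    At 0: r ∧ s is false, ◇q ∧ q is false, so (r ∧ s) → (◇q ∧ q) is true.
      At 0: ◇q is true, q is false, so ◇q ∧ q is false.

No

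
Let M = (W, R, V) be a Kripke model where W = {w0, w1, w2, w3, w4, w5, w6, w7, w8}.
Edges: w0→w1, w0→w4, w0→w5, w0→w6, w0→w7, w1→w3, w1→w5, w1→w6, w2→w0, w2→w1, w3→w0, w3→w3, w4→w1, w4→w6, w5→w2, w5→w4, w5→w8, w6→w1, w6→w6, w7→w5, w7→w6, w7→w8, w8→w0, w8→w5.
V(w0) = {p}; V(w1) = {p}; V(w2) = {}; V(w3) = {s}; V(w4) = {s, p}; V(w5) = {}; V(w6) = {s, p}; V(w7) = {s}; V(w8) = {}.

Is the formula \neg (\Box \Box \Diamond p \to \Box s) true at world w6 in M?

Yes

At w6: \Box \Box \Diamond p \to \Box s is false, so \neg (\Box \Box \Diamond p \to \Box s) is true.
  At w6: \Box \Box \Diamond p is true, \Box s is false, so \Box \Box \Diamond p \to \Box s is false.
    At w6: \Box \Box \Diamond p requires \Box \Diamond p at every successor {w1, w6}.
      At w1: \Box \Diamond p is true.
      At w6: \Box \Diamond p is true.
    So \Box \Box \Diamond p is true at w6.
    At w6: \Box s requires s at every successor {w1, w6}.
      s fails at w1, so \Box s is false at w6.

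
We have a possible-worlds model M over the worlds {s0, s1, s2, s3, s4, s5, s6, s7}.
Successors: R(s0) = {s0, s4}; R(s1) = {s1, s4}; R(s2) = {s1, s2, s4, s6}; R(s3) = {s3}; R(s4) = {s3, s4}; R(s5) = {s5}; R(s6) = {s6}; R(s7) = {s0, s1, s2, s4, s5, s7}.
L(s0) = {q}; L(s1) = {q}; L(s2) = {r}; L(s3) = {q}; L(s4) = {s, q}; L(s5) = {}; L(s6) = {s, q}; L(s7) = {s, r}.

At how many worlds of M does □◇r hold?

0

Let φ = □◇r. Evaluate φ at each world:
  s0 (successors {s0, s4}): φ is false.
  s1 (successors {s1, s4}): φ is false.
  s2 (successors {s1, s2, s4, s6}): φ is false.
  s3 (successors {s3}): φ is false.
  s4 (successors {s3, s4}): φ is false.
  s5 (successors {s5}): φ is false.
  s6 (successors {s6}): φ is false.
  s7 (successors {s0, s1, s2, s4, s5, s7}): φ is false.
For instance, at s1:
  At s1: □◇r requires ◇r at every successor {s1, s4}.
    ◇r fails at s1, so □◇r is false at s1.
      At s1: ◇r requires r at some successor in {s1, s4}.
        At s1: r is false.
        At s4: r is false.
      So ◇r is false at s1.
Satisfying worlds: none.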